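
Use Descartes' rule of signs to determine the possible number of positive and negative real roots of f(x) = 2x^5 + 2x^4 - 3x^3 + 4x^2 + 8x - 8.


Descartes' rule of signs:

For positive roots, count sign changes in f(x) = 2x^5 + 2x^4 - 3x^3 + 4x^2 + 8x - 8:
Signs of coefficients: +, +, -, +, +, -
Number of sign changes: 3
Possible positive real roots: 3, 1

For negative roots, examine f(-x) = -2x^5 + 2x^4 + 3x^3 + 4x^2 - 8x - 8:
Signs of coefficients: -, +, +, +, -, -
Number of sign changes: 2
Possible negative real roots: 2, 0

Positive roots: 3 or 1; Negative roots: 2 or 0


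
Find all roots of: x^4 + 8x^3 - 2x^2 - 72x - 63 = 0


Let p(x) = x^4 + 8x^3 - 2x^2 - 72x - 63. By the rational root theorem (leading coefficient 1), any rational root is an integer divisor of 63: try ±1, ±2, ... in turn.
Test x = 1: value = -128 ≠ 0.
Test x = -1: value = 0 ✓, so (x + 1) is a factor.
Synthetic division by (x + 1): bring down 1; 1(-1) + 8 = 7; 7(-1) - 2 = -9; (-9)(-1) - 72 = -63; (-63)(-1) - 63 = 0 → quotient x^3 + 7x^2 - 9x - 63, remainder 0.
Continue with the quotient x^3 + 7x^2 - 9x - 63 (candidates must divide 63; re-test x = -1 first in case it repeats).
Test x = -1: value = -48 ≠ 0.
Test x = 3: value = 0 ✓, so (x - 3) is a factor.
Synthetic division by (x - 3): bring down 1; 1(3) + 7 = 10; 10(3) - 9 = 21; 21(3) - 63 = 0 → quotient x^2 + 10x + 21, remainder 0.
Solve the quadratic x^2 + 10x + 21 = 0: discriminant = 10^2 - 4(1)(21) = 100 - 84 = 16.
sqrt(16) = 4, so x = (-10 ± 4)/2: x = -3 or x = -7.
Collecting all roots found:

x = -7, x = -3, x = -1, x = 3


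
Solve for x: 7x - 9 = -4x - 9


Starting with: 7x - 9 = -4x - 9
Move all x terms to left: (7 + 4)x = -9 + 9
Simplify: 11x = 0
Divide both sides by 11: x = 0

x = 0


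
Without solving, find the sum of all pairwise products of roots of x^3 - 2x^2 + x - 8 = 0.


By Vieta's formulas for x^3 + bx^2 + cx + d = 0:
  r1 + r2 + r3 = -b/a = 2
  r1*r2 + r1*r3 + r2*r3 = c/a = 1
  r1*r2*r3 = -d/a = 8


Sum of pairwise products = 1


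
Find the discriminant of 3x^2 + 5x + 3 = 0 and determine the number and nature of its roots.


For ax^2 + bx + c = 0, discriminant D = b^2 - 4ac
Here a = 3, b = 5, c = 3
D = (5)^2 - 4(3)(3) = 25 - 36 = -11

D = -11 < 0
The equation has no real roots (2 complex conjugate roots).

Discriminant = -11, no real roots (2 complex conjugate roots)


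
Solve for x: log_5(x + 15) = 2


Convert to exponential form: x + 15 = 5^2 = 25
x = 25 - 15 = 10
Check: log_5(10 + 15) = log_5(25) = log_5(25) = 2 ✓

x = 10


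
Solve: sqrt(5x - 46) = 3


Square both sides: 5x - 46 = 3^2 = 9
5x = 9 + 46 = 55
x = 11
Check: sqrt(5*11 - 46) = sqrt(9) = 3 ✓

x = 11


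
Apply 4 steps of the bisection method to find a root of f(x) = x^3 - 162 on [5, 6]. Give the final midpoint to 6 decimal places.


f(x) = x^3 - 162
f(5) = -37 < 0
f(6) = 54 > 0

Step 1: midpoint = (5.000000 + 6.000000)/2 = 5.500000
  f(5.500000) = 4.375000
  f(mid) > 0, so root is in [5.000000, 5.500000]

Step 2: midpoint = (5.000000 + 5.500000)/2 = 5.250000
  f(5.250000) = -17.296875
  f(mid) < 0, so root is in [5.250000, 5.500000]

Step 3: midpoint = (5.250000 + 5.500000)/2 = 5.375000
  f(5.375000) = -6.712891
  f(mid) < 0, so root is in [5.375000, 5.500000]

Step 4: midpoint = (5.375000 + 5.500000)/2 = 5.437500
  f(5.437500) = -1.232666
  f(mid) < 0, so root is in [5.437500, 5.500000]

midpoint = 5.437500


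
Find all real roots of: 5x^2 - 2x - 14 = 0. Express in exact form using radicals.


Using the quadratic formula: x = (-b ± sqrt(b^2 - 4ac)) / (2a)
Here a = 5, b = -2, c = -14
Discriminant = b^2 - 4ac = (-2)^2 - 4(5)(-14) = 4 + 280 = 284
Since discriminant = 284 > 0, there are two real roots.
x = (2 ± 2*sqrt(71)) / 10
Simplifying: x = (1 ± sqrt(71)) / 5
Numerically: x ≈ 1.8852 or x ≈ -1.4852

x = (1 + sqrt(71)) / 5 or x = (1 - sqrt(71)) / 5


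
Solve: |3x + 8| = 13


An absolute value equation |expr| = 13 gives two cases:
Case 1: 3x + 8 = 13
  3x = 5, so x = 5/3
Case 2: 3x + 8 = -13
  3x = -21, so x = -7

x = -7, x = 5/3


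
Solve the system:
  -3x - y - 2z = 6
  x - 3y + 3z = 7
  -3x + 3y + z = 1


Using Cramer's rule. Expand each determinant along the first row.
D  = (-3)*[(-3)*1 - 3*3] - (-1)*[1*1 - 3*(-3)] + (-2)*[1*3 - (-3)*(-3)]
  = (-3)*(-12) - (-1)*(10) + (-2)*(-6) = 58
Dx = 6*[(-3)*1 - 3*3] - (-1)*[7*1 - 3*1] + (-2)*[7*3 - (-3)*1]
  = 6*(-12) - (-1)*(4) + (-2)*(24) = -116
Dy = (-3)*[7*1 - 3*1] - 6*[1*1 - 3*(-3)] + (-2)*[1*1 - 7*(-3)]
  = (-3)*(4) - 6*(10) + (-2)*(22) = -116
Dz = (-3)*[(-3)*1 - 7*3] - (-1)*[1*1 - 7*(-3)] + 6*[1*3 - (-3)*(-3)]
  = (-3)*(-24) - (-1)*(22) + 6*(-6) = 58
x = Dx/D = -116/58 = -2, y = Dy/D = -116/58 = -2, z = Dz/D = 58/58 = 1
Check eq1: (-3)(-2) + (-1)(-2) + (-2)(1) = 6 = 6 ✓
Check eq2: (1)(-2) + (-3)(-2) + (3)(1) = 7 = 7 ✓
Check eq3: (-3)(-2) + (3)(-2) + (1)(1) = 1 = 1 ✓

x = -2, y = -2, z = 1


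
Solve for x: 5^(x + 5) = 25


Express both sides with the same base.
25 = 5^2
Since the bases match, equate exponents: x + 5 = 2
So x = 2 - (5) = -3

x = -3


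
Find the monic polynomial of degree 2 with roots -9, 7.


A monic polynomial with roots -9, 7 is:
p(x) = (x + 9)(x - 7)
After multiplying by (x + 9): x + 9
After multiplying by (x - 7): x^2 + 2x - 63

x^2 + 2x - 63


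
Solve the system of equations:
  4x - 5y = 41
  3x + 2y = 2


Using Cramer's rule:
Determinant D = (4)(2) - (3)(-5) = 8 + 15 = 23
Dx = (41)(2) - (2)(-5) = 82 + 10 = 92
Dy = (4)(2) - (3)(41) = 8 - 123 = -115
x = Dx/D = 92/23 = 4
y = Dy/D = -115/23 = -5

x = 4, y = -5


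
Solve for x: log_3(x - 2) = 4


Convert to exponential form: x - 2 = 3^4 = 81
x = 81 + 2 = 83
Check: log_3(83 - 2) = log_3(81) = log_3(81) = 4 ✓

x = 83


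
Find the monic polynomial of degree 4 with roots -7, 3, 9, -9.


A monic polynomial with roots -7, 3, 9, -9 is:
p(x) = (x + 7)(x - 3)(x - 9)(x + 9)
After multiplying by (x + 7): x + 7
After multiplying by (x - 3): x^2 + 4x - 21
After multiplying by (x - 9): x^3 - 5x^2 - 57x + 189
After multiplying by (x + 9): x^4 + 4x^3 - 102x^2 - 324x + 1701

x^4 + 4x^3 - 102x^2 - 324x + 1701


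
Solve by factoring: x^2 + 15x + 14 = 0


We need two numbers that multiply to 14 and add to 15.
Those numbers are 1 and 14 (since 1 * 14 = 14 and 1 + 14 = 15).
So x^2 + 15x + 14 = (x + 1)(x + 14) = 0
Setting each factor to zero: x = -1 or x = -14

x = -14, x = -1


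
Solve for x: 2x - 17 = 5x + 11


Starting with: 2x - 17 = 5x + 11
Move all x terms to left: (2 - 5)x = 11 + 17
Simplify: -3x = 28
Divide both sides by -3: x = -28/3

x = -28/3


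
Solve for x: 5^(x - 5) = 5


Express both sides with the same base.
5 = 5^1
Since the bases match, equate exponents: x - 5 = 1
So x = 1 - (-5) = 6

x = 6


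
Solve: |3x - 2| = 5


An absolute value equation |expr| = 5 gives two cases:
Case 1: 3x - 2 = 5
  3x = 7, so x = 7/3
Case 2: 3x - 2 = -5
  3x = -3, so x = -1

x = -1, x = 7/3


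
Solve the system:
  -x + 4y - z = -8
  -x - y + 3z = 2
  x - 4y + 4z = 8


Using Cramer's rule. Expand each determinant along the first row.
D  = (-1)*[(-1)*4 - 3*(-4)] - 4*[(-1)*4 - 3*1] + (-1)*[(-1)*(-4) - (-1)*1]
  = (-1)*(8) - 4*(-7) + (-1)*(5) = 15
Dx = (-8)*[(-1)*4 - 3*(-4)] - 4*[2*4 - 3*8] + (-1)*[2*(-4) - (-1)*8]
  = (-8)*(8) - 4*(-16) + (-1)*(0) = 0
Dy = (-1)*[2*4 - 3*8] - (-8)*[(-1)*4 - 3*1] + (-1)*[(-1)*8 - 2*1]
  = (-1)*(-16) - (-8)*(-7) + (-1)*(-10) = -30
Dz = (-1)*[(-1)*8 - 2*(-4)] - 4*[(-1)*8 - 2*1] + (-8)*[(-1)*(-4) - (-1)*1]
  = (-1)*(0) - 4*(-10) + (-8)*(5) = 0
x = Dx/D = 0/15 = 0, y = Dy/D = -30/15 = -2, z = Dz/D = 0/15 = 0
Check eq1: (-1)(0) + (4)(-2) + (-1)(0) = -8 = -8 ✓
Check eq2: (-1)(0) + (-1)(-2) + (3)(0) = 2 = 2 ✓
Check eq3: (1)(0) + (-4)(-2) + (4)(0) = 8 = 8 ✓

x = 0, y = -2, z = 0


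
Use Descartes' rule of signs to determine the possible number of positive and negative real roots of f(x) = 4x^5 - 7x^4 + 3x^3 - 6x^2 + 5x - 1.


Descartes' rule of signs:

For positive roots, count sign changes in f(x) = 4x^5 - 7x^4 + 3x^3 - 6x^2 + 5x - 1:
Signs of coefficients: +, -, +, -, +, -
Number of sign changes: 5
Possible positive real roots: 5, 3, 1

For negative roots, examine f(-x) = -4x^5 - 7x^4 - 3x^3 - 6x^2 - 5x - 1:
Signs of coefficients: -, -, -, -, -, -
Number of sign changes: 0
Possible negative real roots: 0

Positive roots: 5 or 3 or 1; Negative roots: 0


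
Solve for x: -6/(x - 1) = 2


Multiply both sides by (x - 1): -6 = 2(x - 1)
Distribute: -6 = 2x - 2
2x = -6 + 2 = -4
x = -2

x = -2


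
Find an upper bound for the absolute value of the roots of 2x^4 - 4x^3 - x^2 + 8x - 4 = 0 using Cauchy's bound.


Cauchy's bound: all roots r satisfy |r| <= 1 + max(|a_i/a_n|) for i = 0,...,n-1
where a_n is the leading coefficient.

Coefficients: [2, -4, -1, 8, -4]
Leading coefficient a_n = 2
Ratios |a_i/a_n|: 2, 1/2, 4, 2
Maximum ratio: 4
Cauchy's bound: |r| <= 1 + 4 = 5

Upper bound = 5


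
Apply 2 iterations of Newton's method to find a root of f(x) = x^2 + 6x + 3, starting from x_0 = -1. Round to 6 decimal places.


Newton's method: x_(n+1) = x_n - f(x_n)/f'(x_n)
f(x) = x^2 + 6x + 3
f'(x) = 2x + 6

Iteration 1:
  f(-1.000000) = -2.000000
  f'(-1.000000) = 4.000000
  x_1 = -1.000000 - (-2.000000)/(4.000000) = -0.500000

Iteration 2:
  f(-0.500000) = 0.250000
  f'(-0.500000) = 5.000000
  x_2 = -0.500000 - (0.250000)/(5.000000) = -0.550000

x_2 = -0.550000


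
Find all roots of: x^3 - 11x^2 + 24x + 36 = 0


Let p(x) = x^3 - 11x^2 + 24x + 36. By the rational root theorem (leading coefficient 1), any rational root is an integer divisor of 36: try ±1, ±2, ... in turn.
Test x = 1: value = 50 ≠ 0.
Test x = -1: value = 0 ✓, so (x + 1) is a factor.
Synthetic division by (x + 1): bring down 1; 1(-1) - 11 = -12; (-12)(-1) + 24 = 36; 36(-1) + 36 = 0 → quotient x^2 - 12x + 36, remainder 0.
Solve the quadratic x^2 - 12x + 36 = 0: discriminant = (-12)^2 - 4(1)(36) = 144 - 144 = 0.
Discriminant = 0, so a double root: x = 12/2 = 6.
Collecting all roots found:

x = -1, x = 6 (multiplicity 2)


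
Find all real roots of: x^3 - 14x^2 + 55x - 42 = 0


Let p(x) = x^3 - 14x^2 + 55x - 42. By the rational root theorem (leading coefficient 1), any rational root is an integer divisor of 42: try ±1, ±2, ... in turn.
Test x = 1: value = 0 ✓, so (x - 1) is a factor.
Synthetic division by (x - 1): bring down 1; 1(1) - 14 = -13; (-13)(1) + 55 = 42; 42(1) - 42 = 0 → quotient x^2 - 13x + 42, remainder 0.
Solve the quadratic x^2 - 13x + 42 = 0: discriminant = (-13)^2 - 4(1)(42) = 169 - 168 = 1.
sqrt(1) = 1, so x = (13 ± 1)/2: x = 7 or x = 6.

x = 1, x = 6, x = 7


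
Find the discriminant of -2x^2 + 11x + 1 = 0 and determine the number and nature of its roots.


For ax^2 + bx + c = 0, discriminant D = b^2 - 4ac
Here a = -2, b = 11, c = 1
D = (11)^2 - 4(-2)(1) = 121 + 8 = 129

D = 129 > 0 but not a perfect square
The equation has 2 distinct real irrational roots.

Discriminant = 129, 2 distinct real irrational roots


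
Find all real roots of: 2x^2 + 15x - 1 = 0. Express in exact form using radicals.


Using the quadratic formula: x = (-b ± sqrt(b^2 - 4ac)) / (2a)
Here a = 2, b = 15, c = -1
Discriminant = b^2 - 4ac = 15^2 - 4(2)(-1) = 225 + 8 = 233
Since discriminant = 233 > 0, there are two real roots.
x = (-15 ± sqrt(233)) / 4
Numerically: x ≈ 0.0661 or x ≈ -7.5661

x = (-15 + sqrt(233)) / 4 or x = (-15 - sqrt(233)) / 4


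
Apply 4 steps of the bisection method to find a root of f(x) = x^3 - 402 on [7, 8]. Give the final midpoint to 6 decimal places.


f(x) = x^3 - 402
f(7) = -59 < 0
f(8) = 110 > 0

Step 1: midpoint = (7.000000 + 8.000000)/2 = 7.500000
  f(7.500000) = 19.875000
  f(mid) > 0, so root is in [7.000000, 7.500000]

Step 2: midpoint = (7.000000 + 7.500000)/2 = 7.250000
  f(7.250000) = -20.921875
  f(mid) < 0, so root is in [7.250000, 7.500000]

Step 3: midpoint = (7.250000 + 7.500000)/2 = 7.375000
  f(7.375000) = -0.869141
  f(mid) < 0, so root is in [7.375000, 7.500000]

Step 4: midpoint = (7.375000 + 7.500000)/2 = 7.437500
  f(7.437500) = 9.415771
  f(mid) > 0, so root is in [7.375000, 7.437500]

midpoint = 7.437500


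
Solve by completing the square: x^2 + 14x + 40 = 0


Start: x^2 + 14x + 40 = 0
Move constant: x^2 + 14x = -40
Half of 14 is 7, squared is 49
Add 49 to both sides: x^2 + 14x + 49 = 9
(x + 7)^2 = 9
x + 7 = ±3
x = -7 + 3 = -4 or x = -7 - 3 = -10

x = -10, x = -4


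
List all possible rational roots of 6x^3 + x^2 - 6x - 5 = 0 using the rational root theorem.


Rational root theorem: possible roots are ±p/q where:
  p divides the constant term (-5): p ∈ {1, 5}
  q divides the leading coefficient (6): q ∈ {1, 2, 3, 6}

All possible rational roots: -5, -5/2, -5/3, -1, -5/6, -1/2, -1/3, -1/6, 1/6, 1/3, 1/2, 5/6, 1, 5/3, 5/2, 5

-5, -5/2, -5/3, -1, -5/6, -1/2, -1/3, -1/6, 1/6, 1/3, 1/2, 5/6, 1, 5/3, 5/2, 5


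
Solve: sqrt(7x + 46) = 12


Square both sides: 7x + 46 = 12^2 = 144
7x = 144 - 46 = 98
x = 14
Check: sqrt(7*14 + 46) = sqrt(144) = 12 ✓

x = 14


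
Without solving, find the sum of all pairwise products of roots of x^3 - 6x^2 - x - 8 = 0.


By Vieta's formulas for x^3 + bx^2 + cx + d = 0:
  r1 + r2 + r3 = -b/a = 6
  r1*r2 + r1*r3 + r2*r3 = c/a = -1
  r1*r2*r3 = -d/a = 8


Sum of pairwise products = -1


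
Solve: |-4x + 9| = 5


An absolute value equation |expr| = 5 gives two cases:
Case 1: -4x + 9 = 5
  -4x = -4, so x = 1
Case 2: -4x + 9 = -5
  -4x = -14, so x = 7/2

x = 1, x = 7/2


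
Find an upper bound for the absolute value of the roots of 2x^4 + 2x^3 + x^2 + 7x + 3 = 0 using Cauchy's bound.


Cauchy's bound: all roots r satisfy |r| <= 1 + max(|a_i/a_n|) for i = 0,...,n-1
where a_n is the leading coefficient.

Coefficients: [2, 2, 1, 7, 3]
Leading coefficient a_n = 2
Ratios |a_i/a_n|: 1, 1/2, 7/2, 3/2
Maximum ratio: 7/2
Cauchy's bound: |r| <= 1 + 7/2 = 9/2

Upper bound = 9/2


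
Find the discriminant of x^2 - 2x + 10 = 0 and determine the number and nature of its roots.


For ax^2 + bx + c = 0, discriminant D = b^2 - 4ac
Here a = 1, b = -2, c = 10
D = (-2)^2 - 4(1)(10) = 4 - 40 = -36

D = -36 < 0
The equation has no real roots (2 complex conjugate roots).

Discriminant = -36, no real roots (2 complex conjugate roots)


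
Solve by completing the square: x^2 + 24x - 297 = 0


Start: x^2 + 24x - 297 = 0
Move constant: x^2 + 24x = 297
Half of 24 is 12, squared is 144
Add 144 to both sides: x^2 + 24x + 144 = 441
(x + 12)^2 = 441
x + 12 = ±21
x = -12 + 21 = 9 or x = -12 - 21 = -33

x = -33, x = 9


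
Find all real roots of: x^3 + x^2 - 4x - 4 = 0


Let p(x) = x^3 + x^2 - 4x - 4. By the rational root theorem (leading coefficient 1), any rational root is an integer divisor of 4: try ±1, ±2, ... in turn.
Test x = 1: value = -6 ≠ 0.
Test x = -1: value = 0 ✓, so (x + 1) is a factor.
Synthetic division by (x + 1): bring down 1; 1(-1) + 1 = 0; 0(-1) - 4 = -4; (-4)(-1) - 4 = 0 → quotient x^2 - 4, remainder 0.
Solve the quadratic x^2 - 4 = 0: discriminant = 0^2 - 4(1)(-4) = 0 + 16 = 16.
sqrt(16) = 4, so x = (0 ± 4)/2: x = 2 or x = -2.

x = -2, x = -1, x = 2


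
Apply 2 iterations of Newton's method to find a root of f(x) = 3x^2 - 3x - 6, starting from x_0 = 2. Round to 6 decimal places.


Newton's method: x_(n+1) = x_n - f(x_n)/f'(x_n)
f(x) = 3x^2 - 3x - 6
f'(x) = 6x - 3

Iteration 1:
  f(2.000000) = 0.000000
  f'(2.000000) = 9.000000
  x_1 = 2.000000 - (0.000000)/(9.000000) = 2.000000

Iteration 2:
  f(2.000000) = 0.000000
  f'(2.000000) = 9.000000
  x_2 = 2.000000 - (0.000000)/(9.000000) = 2.000000

x_2 = 2.000000


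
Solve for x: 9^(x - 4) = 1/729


Express both sides with the same base.
1/729 = 9^(-3)
Since the bases match, equate exponents: x - 4 = -3
So x = -3 - (-4) = 1

x = 1


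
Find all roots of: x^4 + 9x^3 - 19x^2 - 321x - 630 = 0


Let p(x) = x^4 + 9x^3 - 19x^2 - 321x - 630. By the rational root theorem (leading coefficient 1), any rational root is an integer divisor of 630: try ±1, ±2, ... in turn.
Test x = 1: value = -960 ≠ 0.
Test x = -1: value = -336 ≠ 0.
Test x = 2: value = -1260 ≠ 0.
Test x = -2: value = -120 ≠ 0.
Test x = 3: value = -1440 ≠ 0.
Test x = -3: value = 0 ✓, so (x + 3) is a factor.
Synthetic division by (x + 3): bring down 1; 1(-3) + 9 = 6; 6(-3) - 19 = -37; (-37)(-3) - 321 = -210; (-210)(-3) - 630 = 0 → quotient x^3 + 6x^2 - 37x - 210, remainder 0.
Continue with the quotient x^3 + 6x^2 - 37x - 210 (candidates must divide 210; re-test x = -3 first in case it repeats).
Test x = -3: value = -72 ≠ 0.
Test x = 5: value = -120 ≠ 0.
Test x = -5: value = 0 ✓, so (x + 5) is a factor.
Synthetic division by (x + 5): bring down 1; 1(-5) + 6 = 1; 1(-5) - 37 = -42; (-42)(-5) - 210 = 0 → quotient x^2 + x - 42, remainder 0.
Solve the quadratic x^2 + x - 42 = 0: discriminant = 1^2 - 4(1)(-42) = 1 + 168 = 169.
sqrt(169) = 13, so x = (-1 ± 13)/2: x = 6 or x = -7.
Collecting all roots found:

x = -7, x = -5, x = -3, x = 6


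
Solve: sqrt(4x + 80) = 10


Square both sides: 4x + 80 = 10^2 = 100
4x = 100 - 80 = 20
x = 5
Check: sqrt(4*5 + 80) = sqrt(100) = 10 ✓

x = 5


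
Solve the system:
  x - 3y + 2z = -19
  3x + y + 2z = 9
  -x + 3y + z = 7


Using Cramer's rule. Expand each determinant along the first row.
D  = 1*[1*1 - 2*3] - (-3)*[3*1 - 2*(-1)] + 2*[3*3 - 1*(-1)]
  = 1*(-5) - (-3)*(5) + 2*(10) = 30
Dx = (-19)*[1*1 - 2*3] - (-3)*[9*1 - 2*7] + 2*[9*3 - 1*7]
  = (-19)*(-5) - (-3)*(-5) + 2*(20) = 120
Dy = 1*[9*1 - 2*7] - (-19)*[3*1 - 2*(-1)] + 2*[3*7 - 9*(-1)]
  = 1*(-5) - (-19)*(5) + 2*(30) = 150
Dz = 1*[1*7 - 9*3] - (-3)*[3*7 - 9*(-1)] + (-19)*[3*3 - 1*(-1)]
  = 1*(-20) - (-3)*(30) + (-19)*(10) = -120
x = Dx/D = 120/30 = 4, y = Dy/D = 150/30 = 5, z = Dz/D = -120/30 = -4
Check eq1: (1)(4) + (-3)(5) + (2)(-4) = -19 = -19 ✓
Check eq2: (3)(4) + (1)(5) + (2)(-4) = 9 = 9 ✓
Check eq3: (-1)(4) + (3)(5) + (1)(-4) = 7 = 7 ✓

x = 4, y = 5, z = -4


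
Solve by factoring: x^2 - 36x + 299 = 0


We need two numbers that multiply to 299 and add to -36.
Those numbers are -13 and -23 (since (-13) * (-23) = 299 and (-13) + (-23) = -36).
So x^2 - 36x + 299 = (x - 13)(x - 23) = 0
Setting each factor to zero: x = 13 or x = 23

x = 13, x = 23


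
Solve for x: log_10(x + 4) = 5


Convert to exponential form: x + 4 = 10^5 = 100000
x = 100000 - 4 = 99996
Check: log_10(99996 + 4) = log_10(100000) = log_10(100000) = 5 ✓

x = 99996


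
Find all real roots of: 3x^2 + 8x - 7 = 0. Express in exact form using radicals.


Using the quadratic formula: x = (-b ± sqrt(b^2 - 4ac)) / (2a)
Here a = 3, b = 8, c = -7
Discriminant = b^2 - 4ac = 8^2 - 4(3)(-7) = 64 + 84 = 148
Since discriminant = 148 > 0, there are two real roots.
x = (-8 ± 2*sqrt(37)) / 6
Simplifying: x = (-4 ± sqrt(37)) / 3
Numerically: x ≈ 0.6943 or x ≈ -3.3609

x = (-4 + sqrt(37)) / 3 or x = (-4 - sqrt(37)) / 3


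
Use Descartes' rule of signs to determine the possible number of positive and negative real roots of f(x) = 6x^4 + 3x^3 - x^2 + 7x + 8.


Descartes' rule of signs:

For positive roots, count sign changes in f(x) = 6x^4 + 3x^3 - x^2 + 7x + 8:
Signs of coefficients: +, +, -, +, +
Number of sign changes: 2
Possible positive real roots: 2, 0

For negative roots, examine f(-x) = 6x^4 - 3x^3 - x^2 - 7x + 8:
Signs of coefficients: +, -, -, -, +
Number of sign changes: 2
Possible negative real roots: 2, 0

Positive roots: 2 or 0; Negative roots: 2 or 0


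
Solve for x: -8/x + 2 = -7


Subtract 2 from both sides: -8/x = -9
Multiply both sides by x: -8 = -9 * x
Divide by -9: x = 8/9

x = 8/9


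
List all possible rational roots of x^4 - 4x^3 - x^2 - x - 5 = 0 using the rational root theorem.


Rational root theorem: possible roots are ±p/q where:
  p divides the constant term (-5): p ∈ {1, 5}
  q divides the leading coefficient (1): q ∈ {1}

All possible rational roots: -5, -1, 1, 5

-5, -1, 1, 5


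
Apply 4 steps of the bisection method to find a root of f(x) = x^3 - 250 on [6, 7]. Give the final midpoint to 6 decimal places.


f(x) = x^3 - 250
f(6) = -34 < 0
f(7) = 93 > 0

Step 1: midpoint = (6.000000 + 7.000000)/2 = 6.500000
  f(6.500000) = 24.625000
  f(mid) > 0, so root is in [6.000000, 6.500000]

Step 2: midpoint = (6.000000 + 6.500000)/2 = 6.250000
  f(6.250000) = -5.859375
  f(mid) < 0, so root is in [6.250000, 6.500000]

Step 3: midpoint = (6.250000 + 6.500000)/2 = 6.375000
  f(6.375000) = 9.083984
  f(mid) > 0, so root is in [6.250000, 6.375000]

Step 4: midpoint = (6.250000 + 6.375000)/2 = 6.312500
  f(6.312500) = 1.538330
  f(mid) > 0, so root is in [6.250000, 6.312500]

midpoint = 6.312500


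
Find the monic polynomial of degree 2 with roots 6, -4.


A monic polynomial with roots 6, -4 is:
p(x) = (x - 6)(x + 4)
After multiplying by (x - 6): x - 6
After multiplying by (x + 4): x^2 - 2x - 24

x^2 - 2x - 24


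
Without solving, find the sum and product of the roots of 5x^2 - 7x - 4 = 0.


By Vieta's formulas for ax^2 + bx + c = 0:
  Sum of roots = -b/a
  Product of roots = c/a

Here a = 5, b = -7, c = -4
Sum = -(-7)/5 = 7/5
Product = -4/5 = -4/5

Sum = 7/5, Product = -4/5


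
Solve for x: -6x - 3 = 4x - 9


Starting with: -6x - 3 = 4x - 9
Move all x terms to left: (-6 - 4)x = -9 + 3
Simplify: -10x = -6
Divide both sides by -10: x = 3/5

x = 3/5


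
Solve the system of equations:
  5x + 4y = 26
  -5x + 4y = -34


Using Cramer's rule:
Determinant D = (5)(4) - (-5)(4) = 20 + 20 = 40
Dx = (26)(4) - (-34)(4) = 104 + 136 = 240
Dy = (5)(-34) - (-5)(26) = -170 + 130 = -40
x = Dx/D = 240/40 = 6
y = Dy/D = -40/40 = -1

x = 6, y = -1


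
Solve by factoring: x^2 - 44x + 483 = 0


We need two numbers that multiply to 483 and add to -44.
Those numbers are -23 and -21 (since (-23) * (-21) = 483 and (-23) + (-21) = -44).
So x^2 - 44x + 483 = (x - 23)(x - 21) = 0
Setting each factor to zero: x = 23 or x = 21

x = 21, x = 23


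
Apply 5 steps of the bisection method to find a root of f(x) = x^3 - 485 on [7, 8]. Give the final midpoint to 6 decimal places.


f(x) = x^3 - 485
f(7) = -142 < 0
f(8) = 27 > 0

Step 1: midpoint = (7.000000 + 8.000000)/2 = 7.500000
  f(7.500000) = -63.125000
  f(mid) < 0, so root is in [7.500000, 8.000000]

Step 2: midpoint = (7.500000 + 8.000000)/2 = 7.750000
  f(7.750000) = -19.515625
  f(mid) < 0, so root is in [7.750000, 8.000000]

Step 3: midpoint = (7.750000 + 8.000000)/2 = 7.875000
  f(7.875000) = 3.373047
  f(mid) > 0, so root is in [7.750000, 7.875000]

Step 4: midpoint = (7.750000 + 7.875000)/2 = 7.812500
  f(7.812500) = -8.162842
  f(mid) < 0, so root is in [7.812500, 7.875000]

Step 5: midpoint = (7.812500 + 7.875000)/2 = 7.843750
  f(7.843750) = -2.417877
  f(mid) < 0, so root is in [7.843750, 7.875000]

midpoint = 7.843750


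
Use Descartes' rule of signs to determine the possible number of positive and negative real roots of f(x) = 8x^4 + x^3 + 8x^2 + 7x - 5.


Descartes' rule of signs:

For positive roots, count sign changes in f(x) = 8x^4 + x^3 + 8x^2 + 7x - 5:
Signs of coefficients: +, +, +, +, -
Number of sign changes: 1
Possible positive real roots: 1

For negative roots, examine f(-x) = 8x^4 - x^3 + 8x^2 - 7x - 5:
Signs of coefficients: +, -, +, -, -
Number of sign changes: 3
Possible negative real roots: 3, 1

Positive roots: 1; Negative roots: 3 or 1


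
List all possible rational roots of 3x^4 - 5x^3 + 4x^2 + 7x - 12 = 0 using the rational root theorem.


Rational root theorem: possible roots are ±p/q where:
  p divides the constant term (-12): p ∈ {1, 2, 3, 4, 6, 12}
  q divides the leading coefficient (3): q ∈ {1, 3}

All possible rational roots: -12, -6, -4, -3, -2, -4/3, -1, -2/3, -1/3, 1/3, 2/3, 1, 4/3, 2, 3, 4, 6, 12

-12, -6, -4, -3, -2, -4/3, -1, -2/3, -1/3, 1/3, 2/3, 1, 4/3, 2, 3, 4, 6, 12


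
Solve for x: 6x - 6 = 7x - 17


Starting with: 6x - 6 = 7x - 17
Move all x terms to left: (6 - 7)x = -17 + 6
Simplify: -x = -11
Divide both sides by -1: x = 11

x = 11


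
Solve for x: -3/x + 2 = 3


Subtract 2 from both sides: -3/x = 1
Multiply both sides by x: -3 = 1 * x
Divide by 1: x = -3

x = -3


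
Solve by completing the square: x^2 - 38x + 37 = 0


Start: x^2 - 38x + 37 = 0
Move constant: x^2 - 38x = -37
Half of -38 is -19, squared is 361
Add 361 to both sides: x^2 - 38x + 361 = 324
(x - 19)^2 = 324
x - 19 = ±18
x = 19 + 18 = 37 or x = 19 - 18 = 1

x = 1, x = 37


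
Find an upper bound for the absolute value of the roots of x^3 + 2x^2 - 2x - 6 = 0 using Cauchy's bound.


Cauchy's bound: all roots r satisfy |r| <= 1 + max(|a_i/a_n|) for i = 0,...,n-1
where a_n is the leading coefficient.

Coefficients: [1, 2, -2, -6]
Leading coefficient a_n = 1
Ratios |a_i/a_n|: 2, 2, 6
Maximum ratio: 6
Cauchy's bound: |r| <= 1 + 6 = 7

Upper bound = 7


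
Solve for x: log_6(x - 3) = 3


Convert to exponential form: x - 3 = 6^3 = 216
x = 216 + 3 = 219
Check: log_6(219 - 3) = log_6(216) = log_6(216) = 3 ✓

x = 219


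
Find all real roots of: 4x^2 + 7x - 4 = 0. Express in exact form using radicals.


Using the quadratic formula: x = (-b ± sqrt(b^2 - 4ac)) / (2a)
Here a = 4, b = 7, c = -4
Discriminant = b^2 - 4ac = 7^2 - 4(4)(-4) = 49 + 64 = 113
Since discriminant = 113 > 0, there are two real roots.
x = (-7 ± sqrt(113)) / 8
Numerically: x ≈ 0.4538 or x ≈ -2.2038

x = (-7 + sqrt(113)) / 8 or x = (-7 - sqrt(113)) / 8


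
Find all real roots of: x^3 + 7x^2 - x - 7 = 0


Let p(x) = x^3 + 7x^2 - x - 7. By the rational root theorem (leading coefficient 1), any rational root is an integer divisor of 7: try ±1, ±2, ... in turn.
Test x = 1: value = 0 ✓, so (x - 1) is a factor.
Synthetic division by (x - 1): bring down 1; 1(1) + 7 = 8; 8(1) - 1 = 7; 7(1) - 7 = 0 → quotient x^2 + 8x + 7, remainder 0.
Solve the quadratic x^2 + 8x + 7 = 0: discriminant = 8^2 - 4(1)(7) = 64 - 28 = 36.
sqrt(36) = 6, so x = (-8 ± 6)/2: x = -1 or x = -7.

x = -7, x = -1, x = 1


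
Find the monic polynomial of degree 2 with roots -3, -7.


A monic polynomial with roots -3, -7 is:
p(x) = (x + 3)(x + 7)
After multiplying by (x + 3): x + 3
After multiplying by (x + 7): x^2 + 10x + 21

x^2 + 10x + 21


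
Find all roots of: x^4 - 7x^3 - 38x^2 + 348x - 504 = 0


Let p(x) = x^4 - 7x^3 - 38x^2 + 348x - 504. By the rational root theorem (leading coefficient 1), any rational root is an integer divisor of 504: try ±1, ±2, ... in turn.
Test x = 1: value = -200 ≠ 0.
Test x = -1: value = -882 ≠ 0.
Test x = 2: value = 0 ✓, so (x - 2) is a factor.
Synthetic division by (x - 2): bring down 1; 1(2) - 7 = -5; (-5)(2) - 38 = -48; (-48)(2) + 348 = 252; 252(2) - 504 = 0 → quotient x^3 - 5x^2 - 48x + 252, remainder 0.
Continue with the quotient x^3 - 5x^2 - 48x + 252 (candidates must divide 252; re-test x = 2 first in case it repeats).
Test x = 2: value = 144 ≠ 0.
Test x = -2: value = 320 ≠ 0.
Test x = 3: value = 90 ≠ 0.
Test x = -3: value = 324 ≠ 0.
Test x = 4: value = 44 ≠ 0.
Test x = -4: value = 300 ≠ 0.
Test x = 6: value = 0 ✓, so (x - 6) is a factor.
Synthetic division by (x - 6): bring down 1; 1(6) - 5 = 1; 1(6) - 48 = -42; (-42)(6) + 252 = 0 → quotient x^2 + x - 42, remainder 0.
Solve the quadratic x^2 + x - 42 = 0: discriminant = 1^2 - 4(1)(-42) = 1 + 168 = 169.
sqrt(169) = 13, so x = (-1 ± 13)/2: x = 6 or x = -7.
Collecting all roots found:

x = -7, x = 2, x = 6 (multiplicity 2)


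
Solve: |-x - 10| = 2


An absolute value equation |expr| = 2 gives two cases:
Case 1: -x - 10 = 2
  -x = 12, so x = -12
Case 2: -x - 10 = -2
  -x = 8, so x = -8

x = -12, x = -8


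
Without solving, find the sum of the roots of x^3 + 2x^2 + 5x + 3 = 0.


By Vieta's formulas for x^3 + bx^2 + cx + d = 0:
  r1 + r2 + r3 = -b/a = -2
  r1*r2 + r1*r3 + r2*r3 = c/a = 5
  r1*r2*r3 = -d/a = -3


Sum = -2


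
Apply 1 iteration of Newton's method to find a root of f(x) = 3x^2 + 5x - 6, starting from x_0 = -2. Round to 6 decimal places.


Newton's method: x_(n+1) = x_n - f(x_n)/f'(x_n)
f(x) = 3x^2 + 5x - 6
f'(x) = 6x + 5

Iteration 1:
  f(-2.000000) = -4.000000
  f'(-2.000000) = -7.000000
  x_1 = -2.000000 - (-4.000000)/(-7.000000) = -2.571429

x_1 = -2.571429


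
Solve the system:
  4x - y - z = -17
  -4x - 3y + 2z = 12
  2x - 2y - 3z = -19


Using Cramer's rule. Expand each determinant along the first row.
D  = 4*[(-3)*(-3) - 2*(-2)] - (-1)*[(-4)*(-3) - 2*2] + (-1)*[(-4)*(-2) - (-3)*2]
  = 4*(13) - (-1)*(8) + (-1)*(14) = 46
Dx = (-17)*[(-3)*(-3) - 2*(-2)] - (-1)*[12*(-3) - 2*(-19)] + (-1)*[12*(-2) - (-3)*(-19)]
  = (-17)*(13) - (-1)*(2) + (-1)*(-81) = -138
Dy = 4*[12*(-3) - 2*(-19)] - (-17)*[(-4)*(-3) - 2*2] + (-1)*[(-4)*(-19) - 12*2]
  = 4*(2) - (-17)*(8) + (-1)*(52) = 92
Dz = 4*[(-3)*(-19) - 12*(-2)] - (-1)*[(-4)*(-19) - 12*2] + (-17)*[(-4)*(-2) - (-3)*2]
  = 4*(81) - (-1)*(52) + (-17)*(14) = 138
x = Dx/D = -138/46 = -3, y = Dy/D = 92/46 = 2, z = Dz/D = 138/46 = 3
Check eq1: (4)(-3) + (-1)(2) + (-1)(3) = -17 = -17 ✓
Check eq2: (-4)(-3) + (-3)(2) + (2)(3) = 12 = 12 ✓
Check eq3: (2)(-3) + (-2)(2) + (-3)(3) = -19 = -19 ✓

x = -3, y = 2, z = 3


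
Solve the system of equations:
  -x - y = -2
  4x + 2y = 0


Using Cramer's rule:
Determinant D = (-1)(2) - (4)(-1) = -2 + 4 = 2
Dx = (-2)(2) - (0)(-1) = -4 - 0 = -4
Dy = (-1)(0) - (4)(-2) = 0 + 8 = 8
x = Dx/D = -4/2 = -2
y = Dy/D = 8/2 = 4

x = -2, y = 4


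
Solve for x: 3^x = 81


Express both sides with the same base.
81 = 3^4
Since the bases match: x = 4

x = 4


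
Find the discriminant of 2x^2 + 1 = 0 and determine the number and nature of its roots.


For ax^2 + bx + c = 0, discriminant D = b^2 - 4ac
Here a = 2, b = 0, c = 1
D = (0)^2 - 4(2)(1) = 0 - 8 = -8

D = -8 < 0
The equation has no real roots (2 complex conjugate roots).

Discriminant = -8, no real roots (2 complex conjugate roots)


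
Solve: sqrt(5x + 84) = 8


Square both sides: 5x + 84 = 8^2 = 64
5x = 64 - 84 = -20
x = -4
Check: sqrt(5*(-4) + 84) = sqrt(64) = 8 ✓

x = -4


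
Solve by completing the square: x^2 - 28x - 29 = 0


Start: x^2 - 28x - 29 = 0
Move constant: x^2 - 28x = 29
Half of -28 is -14, squared is 196
Add 196 to both sides: x^2 - 28x + 196 = 225
(x - 14)^2 = 225
x - 14 = ±15
x = 14 + 15 = 29 or x = 14 - 15 = -1

x = -1, x = 29


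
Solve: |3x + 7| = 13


An absolute value equation |expr| = 13 gives two cases:
Case 1: 3x + 7 = 13
  3x = 6, so x = 2
Case 2: 3x + 7 = -13
  3x = -20, so x = -20/3

x = -20/3, x = 2


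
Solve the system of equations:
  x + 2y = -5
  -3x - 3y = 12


Using Cramer's rule:
Determinant D = (1)(-3) - (-3)(2) = -3 + 6 = 3
Dx = (-5)(-3) - (12)(2) = 15 - 24 = -9
Dy = (1)(12) - (-3)(-5) = 12 - 15 = -3
x = Dx/D = -9/3 = -3
y = Dy/D = -3/3 = -1

x = -3, y = -1


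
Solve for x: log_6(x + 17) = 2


Convert to exponential form: x + 17 = 6^2 = 36
x = 36 - 17 = 19
Check: log_6(19 + 17) = log_6(36) = log_6(36) = 2 ✓

x = 19


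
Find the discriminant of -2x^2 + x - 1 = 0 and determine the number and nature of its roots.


For ax^2 + bx + c = 0, discriminant D = b^2 - 4ac
Here a = -2, b = 1, c = -1
D = (1)^2 - 4(-2)(-1) = 1 - 8 = -7

D = -7 < 0
The equation has no real roots (2 complex conjugate roots).

Discriminant = -7, no real roots (2 complex conjugate roots)


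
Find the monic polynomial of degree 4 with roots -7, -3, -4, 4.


A monic polynomial with roots -7, -3, -4, 4 is:
p(x) = (x + 7)(x + 3)(x + 4)(x - 4)
After multiplying by (x + 7): x + 7
After multiplying by (x + 3): x^2 + 10x + 21
After multiplying by (x + 4): x^3 + 14x^2 + 61x + 84
After multiplying by (x - 4): x^4 + 10x^3 + 5x^2 - 160x - 336

x^4 + 10x^3 + 5x^2 - 160x - 336


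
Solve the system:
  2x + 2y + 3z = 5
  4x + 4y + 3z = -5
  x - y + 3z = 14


Using Cramer's rule. Expand each determinant along the first row.
D  = 2*[4*3 - 3*(-1)] - 2*[4*3 - 3*1] + 3*[4*(-1) - 4*1]
  = 2*(15) - 2*(9) + 3*(-8) = -12
Dx = 5*[4*3 - 3*(-1)] - 2*[(-5)*3 - 3*14] + 3*[(-5)*(-1) - 4*14]
  = 5*(15) - 2*(-57) + 3*(-51) = 36
Dy = 2*[(-5)*3 - 3*14] - 5*[4*3 - 3*1] + 3*[4*14 - (-5)*1]
  = 2*(-57) - 5*(9) + 3*(61) = 24
Dz = 2*[4*14 - (-5)*(-1)] - 2*[4*14 - (-5)*1] + 5*[4*(-1) - 4*1]
  = 2*(51) - 2*(61) + 5*(-8) = -60
x = Dx/D = 36/-12 = -3, y = Dy/D = 24/-12 = -2, z = Dz/D = -60/-12 = 5
Check eq1: (2)(-3) + (2)(-2) + (3)(5) = 5 = 5 ✓
Check eq2: (4)(-3) + (4)(-2) + (3)(5) = -5 = -5 ✓
Check eq3: (1)(-3) + (-1)(-2) + (3)(5) = 14 = 14 ✓

x = -3, y = -2, z = 5


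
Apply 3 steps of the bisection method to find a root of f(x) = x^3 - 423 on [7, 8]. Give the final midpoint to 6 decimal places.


f(x) = x^3 - 423
f(7) = -80 < 0
f(8) = 89 > 0

Step 1: midpoint = (7.000000 + 8.000000)/2 = 7.500000
  f(7.500000) = -1.125000
  f(mid) < 0, so root is in [7.500000, 8.000000]

Step 2: midpoint = (7.500000 + 8.000000)/2 = 7.750000
  f(7.750000) = 42.484375
  f(mid) > 0, so root is in [7.500000, 7.750000]

Step 3: midpoint = (7.500000 + 7.750000)/2 = 7.625000
  f(7.625000) = 20.322266
  f(mid) > 0, so root is in [7.500000, 7.625000]

midpoint = 7.625000


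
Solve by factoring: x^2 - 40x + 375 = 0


We need two numbers that multiply to 375 and add to -40.
Those numbers are -15 and -25 (since (-15) * (-25) = 375 and (-15) + (-25) = -40).
So x^2 - 40x + 375 = (x - 15)(x - 25) = 0
Setting each factor to zero: x = 15 or x = 25

x = 15, x = 25


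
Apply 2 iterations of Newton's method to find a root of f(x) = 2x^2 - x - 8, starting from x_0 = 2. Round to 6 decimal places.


Newton's method: x_(n+1) = x_n - f(x_n)/f'(x_n)
f(x) = 2x^2 - x - 8
f'(x) = 4x - 1

Iteration 1:
  f(2.000000) = -2.000000
  f'(2.000000) = 7.000000
  x_1 = 2.000000 - (-2.000000)/(7.000000) = 2.285714

Iteration 2:
  f(2.285714) = 0.163265
  f'(2.285714) = 8.142857
  x_2 = 2.285714 - (0.163265)/(8.142857) = 2.265664

x_2 = 2.265664


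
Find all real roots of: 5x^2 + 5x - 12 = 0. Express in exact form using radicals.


Using the quadratic formula: x = (-b ± sqrt(b^2 - 4ac)) / (2a)
Here a = 5, b = 5, c = -12
Discriminant = b^2 - 4ac = 5^2 - 4(5)(-12) = 25 + 240 = 265
Since discriminant = 265 > 0, there are two real roots.
x = (-5 ± sqrt(265)) / 10
Numerically: x ≈ 1.1279 or x ≈ -2.1279

x = (-5 + sqrt(265)) / 10 or x = (-5 - sqrt(265)) / 10


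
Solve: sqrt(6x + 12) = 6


Square both sides: 6x + 12 = 6^2 = 36
6x = 36 - 12 = 24
x = 4
Check: sqrt(6*4 + 12) = sqrt(36) = 6 ✓

x = 4


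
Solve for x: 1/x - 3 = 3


Subtract -3 from both sides: 1/x = 6
Multiply both sides by x: 1 = 6 * x
Divide by 6: x = 1/6

x = 1/6


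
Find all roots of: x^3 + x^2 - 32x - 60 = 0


Let p(x) = x^3 + x^2 - 32x - 60. By the rational root theorem (leading coefficient 1), any rational root is an integer divisor of 60: try ±1, ±2, ... in turn.
Test x = 1: value = -90 ≠ 0.
Test x = -1: value = -28 ≠ 0.
Test x = 2: value = -112 ≠ 0.
Test x = -2: value = 0 ✓, so (x + 2) is a factor.
Synthetic division by (x + 2): bring down 1; 1(-2) + 1 = -1; (-1)(-2) - 32 = -30; (-30)(-2) - 60 = 0 → quotient x^2 - x - 30, remainder 0.
Solve the quadratic x^2 - x - 30 = 0: discriminant = (-1)^2 - 4(1)(-30) = 1 + 120 = 121.
sqrt(121) = 11, so x = (1 ± 11)/2: x = 6 or x = -5.
Collecting all roots found:

x = -5, x = -2, x = 6


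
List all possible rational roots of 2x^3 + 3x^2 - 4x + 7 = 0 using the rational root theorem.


Rational root theorem: possible roots are ±p/q where:
  p divides the constant term (7): p ∈ {1, 7}
  q divides the leading coefficient (2): q ∈ {1, 2}

All possible rational roots: -7, -7/2, -1, -1/2, 1/2, 1, 7/2, 7

-7, -7/2, -1, -1/2, 1/2, 1, 7/2, 7


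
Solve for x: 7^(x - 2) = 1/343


Express both sides with the same base.
1/343 = 7^(-3)
Since the bases match, equate exponents: x - 2 = -3
So x = -3 - (-2) = -1

x = -1


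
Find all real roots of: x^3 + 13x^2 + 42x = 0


The constant term is 0, so x = 0 is a root. Factor out x:
  x(x^2 + 13x + 42) = 0
Solve the quadratic x^2 + 13x + 42 = 0: discriminant = 13^2 - 4(1)(42) = 169 - 168 = 1.
sqrt(1) = 1, so x = (-13 ± 1)/2: x = -6 or x = -7.

x = -7, x = -6, x = 0


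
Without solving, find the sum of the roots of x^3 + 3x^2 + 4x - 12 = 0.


By Vieta's formulas for x^3 + bx^2 + cx + d = 0:
  r1 + r2 + r3 = -b/a = -3
  r1*r2 + r1*r3 + r2*r3 = c/a = 4
  r1*r2*r3 = -d/a = 12


Sum = -3


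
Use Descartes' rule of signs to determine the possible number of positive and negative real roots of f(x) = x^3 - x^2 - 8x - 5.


Descartes' rule of signs:

For positive roots, count sign changes in f(x) = x^3 - x^2 - 8x - 5:
Signs of coefficients: +, -, -, -
Number of sign changes: 1
Possible positive real roots: 1

For negative roots, examine f(-x) = -x^3 - x^2 + 8x - 5:
Signs of coefficients: -, -, +, -
Number of sign changes: 2
Possible negative real roots: 2, 0

Positive roots: 1; Negative roots: 2 or 0


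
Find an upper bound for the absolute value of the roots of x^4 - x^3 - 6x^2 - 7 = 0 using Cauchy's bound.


Cauchy's bound: all roots r satisfy |r| <= 1 + max(|a_i/a_n|) for i = 0,...,n-1
where a_n is the leading coefficient.

Coefficients: [1, -1, -6, 0, -7]
Leading coefficient a_n = 1
Ratios |a_i/a_n|: 1, 6, 0, 7
Maximum ratio: 7
Cauchy's bound: |r| <= 1 + 7 = 8

Upper bound = 8


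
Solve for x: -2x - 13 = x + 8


Starting with: -2x - 13 = x + 8
Move all x terms to left: (-2 - 1)x = 8 + 13
Simplify: -3x = 21
Divide both sides by -3: x = -7

x = -7


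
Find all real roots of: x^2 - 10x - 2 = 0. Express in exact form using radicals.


Using the quadratic formula: x = (-b ± sqrt(b^2 - 4ac)) / (2a)
Here a = 1, b = -10, c = -2
Discriminant = b^2 - 4ac = (-10)^2 - 4(1)(-2) = 100 + 8 = 108
Since discriminant = 108 > 0, there are two real roots.
x = (10 ± 6*sqrt(3)) / 2
Simplifying: x = 5 ± 3*sqrt(3)
Numerically: x ≈ 10.1962 or x ≈ -0.1962

x = 5 + 3*sqrt(3) or x = 5 - 3*sqrt(3)


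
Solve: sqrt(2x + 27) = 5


Square both sides: 2x + 27 = 5^2 = 25
2x = 25 - 27 = -2
x = -1
Check: sqrt(2*(-1) + 27) = sqrt(25) = 5 ✓

x = -1


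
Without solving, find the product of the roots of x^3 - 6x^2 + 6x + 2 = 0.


By Vieta's formulas for x^3 + bx^2 + cx + d = 0:
  r1 + r2 + r3 = -b/a = 6
  r1*r2 + r1*r3 + r2*r3 = c/a = 6
  r1*r2*r3 = -d/a = -2


Product = -2


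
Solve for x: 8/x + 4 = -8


Subtract 4 from both sides: 8/x = -12
Multiply both sides by x: 8 = -12 * x
Divide by -12: x = -2/3

x = -2/3


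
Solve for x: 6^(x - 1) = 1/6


Express both sides with the same base.
1/6 = 6^(-1)
Since the bases match, equate exponents: x - 1 = -1
So x = -1 - (-1) = 0

x = 0


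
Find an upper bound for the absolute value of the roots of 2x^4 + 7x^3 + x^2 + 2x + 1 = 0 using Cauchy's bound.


Cauchy's bound: all roots r satisfy |r| <= 1 + max(|a_i/a_n|) for i = 0,...,n-1
where a_n is the leading coefficient.

Coefficients: [2, 7, 1, 2, 1]
Leading coefficient a_n = 2
Ratios |a_i/a_n|: 7/2, 1/2, 1, 1/2
Maximum ratio: 7/2
Cauchy's bound: |r| <= 1 + 7/2 = 9/2

Upper bound = 9/2


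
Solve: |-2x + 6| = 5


An absolute value equation |expr| = 5 gives two cases:
Case 1: -2x + 6 = 5
  -2x = -1, so x = 1/2
Case 2: -2x + 6 = -5
  -2x = -11, so x = 11/2

x = 1/2, x = 11/2


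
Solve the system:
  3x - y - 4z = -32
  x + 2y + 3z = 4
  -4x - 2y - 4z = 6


Using Cramer's rule. Expand each determinant along the first row.
D  = 3*[2*(-4) - 3*(-2)] - (-1)*[1*(-4) - 3*(-4)] + (-4)*[1*(-2) - 2*(-4)]
  = 3*(-2) - (-1)*(8) + (-4)*(6) = -22
Dx = (-32)*[2*(-4) - 3*(-2)] - (-1)*[4*(-4) - 3*6] + (-4)*[4*(-2) - 2*6]
  = (-32)*(-2) - (-1)*(-34) + (-4)*(-20) = 110
Dy = 3*[4*(-4) - 3*6] - (-32)*[1*(-4) - 3*(-4)] + (-4)*[1*6 - 4*(-4)]
  = 3*(-34) - (-32)*(8) + (-4)*(22) = 66
Dz = 3*[2*6 - 4*(-2)] - (-1)*[1*6 - 4*(-4)] + (-32)*[1*(-2) - 2*(-4)]
  = 3*(20) - (-1)*(22) + (-32)*(6) = -110
x = Dx/D = 110/-22 = -5, y = Dy/D = 66/-22 = -3, z = Dz/D = -110/-22 = 5
Check eq1: (3)(-5) + (-1)(-3) + (-4)(5) = -32 = -32 ✓
Check eq2: (1)(-5) + (2)(-3) + (3)(5) = 4 = 4 ✓
Check eq3: (-4)(-5) + (-2)(-3) + (-4)(5) = 6 = 6 ✓

x = -5, y = -3, z = 5


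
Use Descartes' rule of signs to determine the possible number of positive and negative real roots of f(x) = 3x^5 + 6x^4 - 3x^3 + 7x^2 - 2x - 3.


Descartes' rule of signs:

For positive roots, count sign changes in f(x) = 3x^5 + 6x^4 - 3x^3 + 7x^2 - 2x - 3:
Signs of coefficients: +, +, -, +, -, -
Number of sign changes: 3
Possible positive real roots: 3, 1

For negative roots, examine f(-x) = -3x^5 + 6x^4 + 3x^3 + 7x^2 + 2x - 3:
Signs of coefficients: -, +, +, +, +, -
Number of sign changes: 2
Possible negative real roots: 2, 0

Positive roots: 3 or 1; Negative roots: 2 or 0
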